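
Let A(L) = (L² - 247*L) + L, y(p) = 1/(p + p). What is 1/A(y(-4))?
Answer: 64/1969 ≈ 0.032504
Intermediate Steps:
y(p) = 1/(2*p)
A(L) = L² - 246*L
1/A(y(-4)) = 1/(((½)/(-4))*(-246 + (½)/(-4))) = 1/(((½)*(-¼))*(-246 + (½)*(-¼))) = 1/(-(-246 - ⅛)/8) = 1/(-⅛*(-1969/8)) = 1/(1969/64) = 64/1969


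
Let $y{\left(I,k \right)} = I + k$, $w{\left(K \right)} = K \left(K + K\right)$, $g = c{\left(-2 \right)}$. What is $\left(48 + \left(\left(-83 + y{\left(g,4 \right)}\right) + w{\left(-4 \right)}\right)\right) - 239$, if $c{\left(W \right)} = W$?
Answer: $-240$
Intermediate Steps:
$g = -2$
$w{\left(K \right)} = 2 K^{2}$ ($w{\left(K \right)} = K 2 K = 2 K^{2}$)
$\left(48 + \left(\left(-83 + y{\left(g,4 \right)}\right) + w{\left(-4 \right)}\right)\right) - 239 = \left(48 + \left(\left(-83 + \left(-2 + 4\right)\right) + 2 \left(-4\right)^{2}\right)\right) - 239 = \left(48 + \left(\left(-83 + 2\right) + 2 \cdot 16\right)\right) - 239 = \left(48 + \left(-81 + 32\right)\right) - 239 = \left(48 - 49\right) - 239 = -1 - 239 = -240$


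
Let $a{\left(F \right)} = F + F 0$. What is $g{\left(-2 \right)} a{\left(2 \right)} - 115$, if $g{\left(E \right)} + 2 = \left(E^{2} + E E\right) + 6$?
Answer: $-91$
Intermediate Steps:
$a{\left(F \right)} = F$ ($a{\left(F \right)} = F + 0 = F$)
$g{\left(E \right)} = 4 + 2 E^{2}$ ($g{\left(E \right)} = -2 + \left(\left(E^{2} + E E\right) + 6\right) = -2 + \left(\left(E^{2} + E^{2}\right) + 6\right) = -2 + \left(2 E^{2} + 6\right) = -2 + \left(6 + 2 E^{2}\right) = 4 + 2 E^{2}$)
$g{\left(-2 \right)} a{\left(2 \right)} - 115 = \left(4 + 2 \left(-2\right)^{2}\right) 2 - 115 = \left(4 + 2 \cdot 4\right) 2 - 115 = \left(4 + 8\right) 2 - 115 = 12 \cdot 2 - 115 = 24 - 115 = -91$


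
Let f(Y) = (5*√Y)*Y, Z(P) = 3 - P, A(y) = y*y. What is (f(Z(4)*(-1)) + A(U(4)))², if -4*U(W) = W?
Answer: 36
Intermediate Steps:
U(W) = -W/4
A(y) = y²
f(Y) = 5*Y^(3/2)
(f(Z(4)*(-1)) + A(U(4)))² = (5*((3 - 1*4)*(-1))^(3/2) + (-¼*4)²)² = (5*((3 - 4)*(-1))^(3/2) + (-1)²)² = (5*(-1*(-1))^(3/2) + 1)² = (5*1^(3/2) + 1)² = (5*1 + 1)² = (5 + 1)² = 6² = 36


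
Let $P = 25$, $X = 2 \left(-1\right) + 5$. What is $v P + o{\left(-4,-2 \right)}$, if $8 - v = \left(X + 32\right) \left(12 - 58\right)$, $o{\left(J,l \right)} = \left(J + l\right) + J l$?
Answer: $40452$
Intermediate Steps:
$X = 3$ ($X = -2 + 5 = 3$)
$o{\left(J,l \right)} = J + l + J l$
$v = 1618$ ($v = 8 - \left(3 + 32\right) \left(12 - 58\right) = 8 - 35 \left(-46\right) = 8 - -1610 = 8 + 1610 = 1618$)
$v P + o{\left(-4,-2 \right)} = 1618 \cdot 25 - -2 = 40450 - -2 = 40450 + 2 = 40452$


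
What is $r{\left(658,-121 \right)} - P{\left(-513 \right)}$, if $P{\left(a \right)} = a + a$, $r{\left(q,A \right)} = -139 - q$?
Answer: $229$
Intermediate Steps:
$P{\left(a \right)} = 2 a$
$r{\left(658,-121 \right)} - P{\left(-513 \right)} = \left(-139 - 658\right) - 2 \left(-513\right) = \left(-139 - 658\right) - -1026 = -797 + 1026 = 229$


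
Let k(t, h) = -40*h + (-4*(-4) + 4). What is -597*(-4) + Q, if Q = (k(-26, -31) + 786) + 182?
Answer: 4616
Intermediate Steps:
k(t, h) = 20 - 40*h (k(t, h) = -40*h + (16 + 4) = -40*h + 20 = 20 - 40*h)
Q = 2228 (Q = ((20 - 40*(-31)) + 786) + 182 = ((20 + 1240) + 786) + 182 = (1260 + 786) + 182 = 2046 + 182 = 2228)
-597*(-4) + Q = -597*(-4) + 2228 = 2388 + 2228 = 4616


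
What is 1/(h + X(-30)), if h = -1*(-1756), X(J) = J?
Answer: 1/1726 ≈ 0.00057937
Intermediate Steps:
h = 1756
1/(h + X(-30)) = 1/(1756 - 30) = 1/1726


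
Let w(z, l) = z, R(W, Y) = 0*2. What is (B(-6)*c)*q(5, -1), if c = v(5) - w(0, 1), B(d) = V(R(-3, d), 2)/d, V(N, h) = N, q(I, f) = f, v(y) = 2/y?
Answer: 0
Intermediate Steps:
R(W, Y) = 0
B(d) = 0 (B(d) = 0/d = 0)
c = ⅖ (c = 2/5 - 1*0 = 2*(⅕) + 0 = ⅖ + 0 = ⅖ ≈ 0.40000)
(B(-6)*c)*q(5, -1) = (0*(⅖))*(-1) = 0*(-1) = 0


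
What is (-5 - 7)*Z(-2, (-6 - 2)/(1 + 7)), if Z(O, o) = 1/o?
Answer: 12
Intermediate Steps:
(-5 - 7)*Z(-2, (-6 - 2)/(1 + 7)) = (-5 - 7)/(((-6 - 2)/(1 + 7))) = -12*(-1/1) = -12/((-8*⅛)) = -12/(-1) = -12*(-1) = 12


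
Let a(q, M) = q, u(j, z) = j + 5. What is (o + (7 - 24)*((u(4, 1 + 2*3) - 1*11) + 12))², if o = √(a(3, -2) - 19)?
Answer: 28884 - 1360*I ≈ 28884.0 - 1360.0*I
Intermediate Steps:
u(j, z) = 5 + j
o = 4*I (o = √(3 - 19) = √(-16) = 4*I ≈ 4.0*I)
(o + (7 - 24)*((u(4, 1 + 2*3) - 1*11) + 12))² = (4*I + (7 - 24)*(((5 + 4) - 1*11) + 12))² = (4*I - 17*((9 - 11) + 12))² = (4*I - 17*(-2 + 12))² = (4*I - 17*10)² = (4*I - 170)² = (-170 + 4*I)²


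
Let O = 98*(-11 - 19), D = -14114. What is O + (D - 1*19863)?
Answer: -36917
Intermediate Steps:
O = -2940 (O = 98*(-30) = -2940)
O + (D - 1*19863) = -2940 + (-14114 - 1*19863) = -2940 + (-14114 - 19863) = -2940 - 33977 = -36917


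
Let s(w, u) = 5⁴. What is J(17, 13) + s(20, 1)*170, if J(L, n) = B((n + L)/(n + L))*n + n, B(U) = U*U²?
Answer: 106276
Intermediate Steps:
B(U) = U³
s(w, u) = 625
J(L, n) = 2*n (J(L, n) = ((n + L)/(n + L))³*n + n = ((L + n)/(L + n))³*n + n = 1³*n + n = 1*n + n = n + n = 2*n)
J(17, 13) + s(20, 1)*170 = 2*13 + 625*170 = 26 + 106250 = 106276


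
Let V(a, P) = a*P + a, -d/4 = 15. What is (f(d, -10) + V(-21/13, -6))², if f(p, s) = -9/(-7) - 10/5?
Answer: 448900/8281 ≈ 54.208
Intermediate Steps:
d = -60 (d = -4*15 = -60)
V(a, P) = a + P*a (V(a, P) = P*a + a = a + P*a)
f(p, s) = -5/7 (f(p, s) = -9*(-⅐) - 10*⅕ = 9/7 - 2 = -5/7)
(f(d, -10) + V(-21/13, -6))² = (-5/7 + (-21/13)*(1 - 6))² = (-5/7 - 21*1/13*(-5))² = (-5/7 - 21/13*(-5))² = (-5/7 + 105/13)² = (670/91)² = 448900/8281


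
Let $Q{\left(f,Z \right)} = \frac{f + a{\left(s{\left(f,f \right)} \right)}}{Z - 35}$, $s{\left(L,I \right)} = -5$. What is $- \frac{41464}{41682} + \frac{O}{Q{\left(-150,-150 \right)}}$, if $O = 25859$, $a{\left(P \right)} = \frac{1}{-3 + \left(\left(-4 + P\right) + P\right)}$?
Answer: $\frac{1694873845423}{53165391} \approx 31879.0$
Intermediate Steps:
$a{\left(P \right)} = \frac{1}{-7 + 2 P}$ ($a{\left(P \right)} = \frac{1}{-3 + \left(-4 + 2 P\right)} = \frac{1}{-7 + 2 P}$)
$Q{\left(f,Z \right)} = \frac{- \frac{1}{17} + f}{-35 + Z}$ ($Q{\left(f,Z \right)} = \frac{f + \frac{1}{-7 + 2 \left(-5\right)}}{Z - 35} = \frac{f + \frac{1}{-7 - 10}}{-35 + Z} = \frac{f + \frac{1}{-17}}{-35 + Z} = \frac{f - \frac{1}{17}}{-35 + Z} = \frac{- \frac{1}{17} + f}{-35 + Z}$)
$- \frac{41464}{41682} + \frac{O}{Q{\left(-150,-150 \right)}} = - \frac{41464}{41682} + \frac{25859}{\frac{1}{-35 - 150} \left(- \frac{1}{17} - 150\right)} = \left(-41464\right) \frac{1}{41682} + \frac{25859}{\frac{1}{-185} \left(- \frac{2551}{17}\right)} = - \frac{20732}{20841} + \frac{25859}{\left(- \frac{1}{185}\right) \left(- \frac{2551}{17}\right)} = - \frac{20732}{20841} + \frac{25859}{\frac{2551}{3145}} = - \frac{20732}{20841} + 25859 \cdot \frac{3145}{2551} = - \frac{20732}{20841} + \frac{81326555}{2551} = \frac{1694873845423}{53165391}$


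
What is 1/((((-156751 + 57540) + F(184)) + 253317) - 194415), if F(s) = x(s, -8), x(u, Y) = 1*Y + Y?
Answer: -1/40325 ≈ -2.4799e-5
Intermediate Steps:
x(u, Y) = 2*Y (x(u, Y) = Y + Y = 2*Y)
F(s) = -16 (F(s) = 2*(-8) = -16)
1/((((-156751 + 57540) + F(184)) + 253317) - 194415) = 1/((((-156751 + 57540) - 16) + 253317) - 194415) = 1/(((-99211 - 16) + 253317) - 194415) = 1/((-99227 + 253317) - 194415) = 1/(154090 - 194415) = 1/(-40325) = -1/40325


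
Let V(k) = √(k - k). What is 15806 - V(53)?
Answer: 15806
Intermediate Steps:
V(k) = 0 (V(k) = √0 = 0)
15806 - V(53) = 15806 - 1*0 = 15806 + 0 = 15806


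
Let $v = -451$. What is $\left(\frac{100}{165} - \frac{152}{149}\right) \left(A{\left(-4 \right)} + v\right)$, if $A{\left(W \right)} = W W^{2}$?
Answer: $\frac{1048540}{4917} \approx 213.25$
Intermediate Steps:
$A{\left(W \right)} = W^{3}$
$\left(\frac{100}{165} - \frac{152}{149}\right) \left(A{\left(-4 \right)} + v\right) = \left(\frac{100}{165} - \frac{152}{149}\right) \left(\left(-4\right)^{3} - 451\right) = \left(100 \cdot \frac{1}{165} - \frac{152}{149}\right) \left(-64 - 451\right) = \left(\frac{20}{33} - \frac{152}{149}\right) \left(-515\right) = \left(- \frac{2036}{4917}\right) \left(-515\right) = \frac{1048540}{4917}$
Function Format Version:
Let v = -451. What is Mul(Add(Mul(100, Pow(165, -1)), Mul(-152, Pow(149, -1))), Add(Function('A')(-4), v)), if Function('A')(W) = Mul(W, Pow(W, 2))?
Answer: Rational(1048540, 4917) ≈ 213.25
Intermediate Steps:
Function('A')(W) = Pow(W, 3)
Mul(Add(Mul(100, Pow(165, -1)), Mul(-152, Pow(149, -1))), Add(Function('A')(-4), v)) = Mul(Add(Mul(100, Pow(165, -1)), Mul(-152, Pow(149, -1))), Add(Pow(-4, 3), -451)) = Mul(Add(Mul(100, Rational(1, 165)), Mul(-152, Rational(1, 149))), Add(-64, -451)) = Mul(Add(Rational(20, 33), Rational(-152, 149)), -515) = Mul(Rational(-2036, 4917), -515) = Rational(1048540, 4917)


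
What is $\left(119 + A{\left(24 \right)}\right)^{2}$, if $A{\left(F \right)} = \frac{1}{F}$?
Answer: $\frac{8162449}{576} \approx 14171.0$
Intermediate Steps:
$\left(119 + A{\left(24 \right)}\right)^{2} = \left(119 + \frac{1}{24}\right)^{2} = \left(\frac{2857}{24}\right)^{2} = \frac{8162449}{576}$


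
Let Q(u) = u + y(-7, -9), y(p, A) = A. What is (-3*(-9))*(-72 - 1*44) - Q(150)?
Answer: -3273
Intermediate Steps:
Q(u) = -9 + u (Q(u) = u - 9 = -9 + u)
(-3*(-9))*(-72 - 1*44) - Q(150) = (-3*(-9))*(-72 - 1*44) - (-9 + 150) = 27*(-72 - 44) - 1*141 = 27*(-116) - 141 = -3132 - 141 = -3273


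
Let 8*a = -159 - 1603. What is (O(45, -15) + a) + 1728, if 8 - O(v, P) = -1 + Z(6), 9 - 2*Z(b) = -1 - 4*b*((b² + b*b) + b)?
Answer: 2303/4 ≈ 575.75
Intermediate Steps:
a = -881/4 (a = (-159 - 1603)/8 = (⅛)*(-1762) = -881/4 ≈ -220.25)
Z(b) = 5 + 2*b*(b + 2*b²) (Z(b) = 9/2 - (-1 - 4*b*((b² + b*b) + b))/2 = 9/2 - (-1 - 4*b*((b² + b²) + b))/2 = 9/2 - (-1 - 4*b*(2*b² + b))/2 = 9/2 - (-1 - 4*b*(b + 2*b²))/2 = 9/2 + (½ + 2*b*(b + 2*b²)) = 5 + 2*b*(b + 2*b²))
O(v, P) = -932 (O(v, P) = 8 - (-1 + (5 + 2*6² + 4*6³)) = 8 - (-1 + (5 + 2*36 + 4*216)) = 8 - (-1 + (5 + 72 + 864)) = 8 - (-1 + 941) = 8 - 1*940 = 8 - 940 = -932)
(O(45, -15) + a) + 1728 = (-932 - 881/4) + 1728 = -4609/4 + 1728 = 2303/4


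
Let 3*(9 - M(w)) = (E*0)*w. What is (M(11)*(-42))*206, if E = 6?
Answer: -77868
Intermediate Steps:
M(w) = 9 (M(w) = 9 - 6*0*w/3 = 9 - 0*w = 9 - ⅓*0 = 9 + 0 = 9)
(M(11)*(-42))*206 = (9*(-42))*206 = -378*206 = -77868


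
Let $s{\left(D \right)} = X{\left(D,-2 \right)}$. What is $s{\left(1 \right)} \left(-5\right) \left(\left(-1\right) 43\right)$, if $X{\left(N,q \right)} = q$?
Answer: $-430$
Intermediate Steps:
$s{\left(D \right)} = -2$
$s{\left(1 \right)} \left(-5\right) \left(\left(-1\right) 43\right) = \left(-2\right) \left(-5\right) \left(\left(-1\right) 43\right) = 10 \left(-43\right) = -430$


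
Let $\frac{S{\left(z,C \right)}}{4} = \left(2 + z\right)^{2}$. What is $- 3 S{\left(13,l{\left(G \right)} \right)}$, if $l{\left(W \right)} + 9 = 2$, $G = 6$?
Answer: $-2700$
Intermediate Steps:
$l{\left(W \right)} = -7$ ($l{\left(W \right)} = -9 + 2 = -7$)
$S{\left(z,C \right)} = 4 \left(2 + z\right)^{2}$
$- 3 S{\left(13,l{\left(G \right)} \right)} = - 3 \cdot 4 \left(2 + 13\right)^{2} = - 3 \cdot 4 \cdot 15^{2} = - 3 \cdot 4 \cdot 225 = \left(-3\right) 900 = -2700$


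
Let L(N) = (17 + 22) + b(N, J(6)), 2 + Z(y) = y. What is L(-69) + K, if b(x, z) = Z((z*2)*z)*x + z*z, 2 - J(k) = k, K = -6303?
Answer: -8318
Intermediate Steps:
J(k) = 2 - k
Z(y) = -2 + y
b(x, z) = z**2 + x*(-2 + 2*z**2) (b(x, z) = (-2 + (z*2)*z)*x + z*z = (-2 + (2*z)*z)*x + z**2 = (-2 + 2*z**2)*x + z**2 = x*(-2 + 2*z**2) + z**2 = z**2 + x*(-2 + 2*z**2))
L(N) = 55 + 30*N (L(N) = (17 + 22) + ((2 - 1*6)**2 + 2*N*(-1 + (2 - 1*6)**2)) = 39 + ((2 - 6)**2 + 2*N*(-1 + (2 - 6)**2)) = 39 + ((-4)**2 + 2*N*(-1 + (-4)**2)) = 39 + (16 + 2*N*(-1 + 16)) = 39 + (16 + 2*N*15) = 39 + (16 + 30*N) = 55 + 30*N)
L(-69) + K = (55 + 30*(-69)) - 6303 = (55 - 2070) - 6303 = -2015 - 6303 = -8318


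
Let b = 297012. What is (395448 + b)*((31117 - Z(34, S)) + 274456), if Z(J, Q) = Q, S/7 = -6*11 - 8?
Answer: 211955773860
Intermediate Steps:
S = -518 (S = 7*(-6*11 - 8) = 7*(-66 - 8) = 7*(-74) = -518)
(395448 + b)*((31117 - Z(34, S)) + 274456) = (395448 + 297012)*((31117 - 1*(-518)) + 274456) = 692460*((31117 + 518) + 274456) = 692460*(31635 + 274456) = 692460*306091 = 211955773860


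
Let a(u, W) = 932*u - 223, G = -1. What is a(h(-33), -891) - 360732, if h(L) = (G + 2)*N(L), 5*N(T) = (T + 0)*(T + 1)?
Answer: -820583/5 ≈ -1.6412e+5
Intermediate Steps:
N(T) = T*(1 + T)/5 (N(T) = ((T + 0)*(T + 1))/5 = (T*(1 + T))/5 = T*(1 + T)/5)
h(L) = L*(1 + L)/5 (h(L) = (-1 + 2)*(L*(1 + L)/5) = 1*(L*(1 + L)/5) = L*(1 + L)/5)
a(u, W) = -223 + 932*u
a(h(-33), -891) - 360732 = (-223 + 932*((⅕)*(-33)*(1 - 33))) - 360732 = (-223 + 932*((⅕)*(-33)*(-32))) - 360732 = (-223 + 932*(1056/5)) - 360732 = (-223 + 984192/5) - 360732 = 983077/5 - 360732 = -820583/5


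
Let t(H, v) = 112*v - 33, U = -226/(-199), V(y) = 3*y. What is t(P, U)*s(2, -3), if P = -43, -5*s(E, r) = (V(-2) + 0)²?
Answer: -134964/199 ≈ -678.21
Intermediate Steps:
s(E, r) = -36/5 (s(E, r) = -(3*(-2) + 0)²/5 = -(-6 + 0)²/5 = -⅕*(-6)² = -⅕*36 = -36/5)
U = 226/199 (U = -226*(-1/199) = 226/199 ≈ 1.1357)
t(H, v) = -33 + 112*v
t(P, U)*s(2, -3) = (-33 + 112*(226/199))*(-36/5) = (-33 + 25312/199)*(-36/5) = (18745/199)*(-36/5) = -134964/199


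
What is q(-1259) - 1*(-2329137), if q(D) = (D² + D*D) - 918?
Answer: 5498381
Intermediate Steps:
q(D) = -918 + 2*D² (q(D) = (D² + D²) - 918 = 2*D² - 918 = -918 + 2*D²)
q(-1259) - 1*(-2329137) = (-918 + 2*(-1259)²) - 1*(-2329137) = (-918 + 2*1585081) + 2329137 = (-918 + 3170162) + 2329137 = 3169244 + 2329137 = 5498381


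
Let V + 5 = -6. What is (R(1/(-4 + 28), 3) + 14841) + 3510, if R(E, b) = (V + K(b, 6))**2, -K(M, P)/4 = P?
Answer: 19576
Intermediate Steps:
V = -11 (V = -5 - 6 = -11)
K(M, P) = -4*P
R(E, b) = 1225 (R(E, b) = (-11 - 4*6)**2 = (-11 - 24)**2 = (-35)**2 = 1225)
(R(1/(-4 + 28), 3) + 14841) + 3510 = (1225 + 14841) + 3510 = 16066 + 3510 = 19576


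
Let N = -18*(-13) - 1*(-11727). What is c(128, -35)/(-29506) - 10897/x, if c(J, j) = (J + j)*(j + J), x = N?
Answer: -424977571/352921266 ≈ -1.2042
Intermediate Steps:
N = 11961 (N = 234 + 11727 = 11961)
x = 11961
c(J, j) = (J + j)² (c(J, j) = (J + j)*(J + j) = (J + j)²)
c(128, -35)/(-29506) - 10897/x = (128 - 35)²/(-29506) - 10897/11961 = 93²*(-1/29506) - 10897*1/11961 = 8649*(-1/29506) - 10897/11961 = -8649/29506 - 10897/11961 = -424977571/352921266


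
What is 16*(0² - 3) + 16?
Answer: -32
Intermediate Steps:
16*(0² - 3) + 16 = 16*(0 - 3) + 16 = 16*(-3) + 16 = -48 + 16 = -32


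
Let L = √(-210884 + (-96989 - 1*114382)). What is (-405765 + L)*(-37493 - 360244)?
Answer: 161387753805 - 397737*I*√422255 ≈ 1.6139e+11 - 2.5845e+8*I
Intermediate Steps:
L = I*√422255 (L = √(-210884 + (-96989 - 114382)) = √(-210884 - 211371) = √(-422255) = I*√422255 ≈ 649.81*I)
(-405765 + L)*(-37493 - 360244) = (-405765 + I*√422255)*(-37493 - 360244) = (-405765 + I*√422255)*(-397737) = 161387753805 - 397737*I*√422255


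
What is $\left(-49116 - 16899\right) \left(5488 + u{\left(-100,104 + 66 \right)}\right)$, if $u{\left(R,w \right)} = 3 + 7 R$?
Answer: $-316277865$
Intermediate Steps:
$\left(-49116 - 16899\right) \left(5488 + u{\left(-100,104 + 66 \right)}\right) = \left(-49116 - 16899\right) \left(5488 + \left(3 + 7 \left(-100\right)\right)\right) = - 66015 \left(5488 + \left(3 - 700\right)\right) = - 66015 \left(5488 - 697\right) = \left(-66015\right) 4791 = -316277865$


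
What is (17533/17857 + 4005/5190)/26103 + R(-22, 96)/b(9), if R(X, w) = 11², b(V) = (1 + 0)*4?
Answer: 9757338234317/322555919532 ≈ 30.250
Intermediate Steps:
b(V) = 4 (b(V) = 1*4 = 4)
R(X, w) = 121
(17533/17857 + 4005/5190)/26103 + R(-22, 96)/b(9) = (17533/17857 + 4005/5190)/26103 + 121/4 = (17533*(1/17857) + 4005*(1/5190))*(1/26103) + 121*(¼) = (17533/17857 + 267/346)*(1/26103) + 121/4 = (10834237/6178522)*(1/26103) + 121/4 = 10834237/161277959766 + 121/4 = 9757338234317/322555919532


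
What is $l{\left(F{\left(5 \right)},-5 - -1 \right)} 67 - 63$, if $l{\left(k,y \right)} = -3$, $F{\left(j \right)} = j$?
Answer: $-264$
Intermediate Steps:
$l{\left(F{\left(5 \right)},-5 - -1 \right)} 67 - 63 = \left(-3\right) 67 - 63 = -201 - 63 = -264$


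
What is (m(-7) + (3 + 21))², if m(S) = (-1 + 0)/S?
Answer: 28561/49 ≈ 582.88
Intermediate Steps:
m(S) = -1/S
(m(-7) + (3 + 21))² = (-1/(-7) + (3 + 21))² = (-1*(-⅐) + 24)² = (⅐ + 24)² = (169/7)² = 28561/49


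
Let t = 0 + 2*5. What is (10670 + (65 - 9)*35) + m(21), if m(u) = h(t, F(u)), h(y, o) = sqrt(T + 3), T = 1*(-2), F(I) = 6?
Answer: 12631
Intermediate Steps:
t = 10 (t = 0 + 10 = 10)
T = -2
h(y, o) = 1 (h(y, o) = sqrt(-2 + 3) = sqrt(1) = 1)
m(u) = 1
(10670 + (65 - 9)*35) + m(21) = (10670 + (65 - 9)*35) + 1 = (10670 + 56*35) + 1 = (10670 + 1960) + 1 = 12630 + 1 = 12631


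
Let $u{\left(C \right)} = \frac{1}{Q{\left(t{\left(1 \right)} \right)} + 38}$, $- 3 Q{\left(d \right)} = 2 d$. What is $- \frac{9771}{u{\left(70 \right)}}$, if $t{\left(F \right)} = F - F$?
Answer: $-371298$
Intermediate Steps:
$t{\left(F \right)} = 0$
$Q{\left(d \right)} = - \frac{2 d}{3}$
$u{\left(C \right)} = \frac{1}{38}$ ($u{\left(C \right)} = \frac{1}{\left(- \frac{2}{3}\right) 0 + 38} = \frac{1}{0 + 38} = \frac{1}{38}$)
$- \frac{9771}{u{\left(70 \right)}} = - 9771 \frac{1}{\frac{1}{38}} = \left(-9771\right) 38 = -371298$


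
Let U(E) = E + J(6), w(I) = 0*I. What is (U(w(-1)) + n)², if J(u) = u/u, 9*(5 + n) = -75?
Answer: 1369/9 ≈ 152.11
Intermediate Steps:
n = -40/3 (n = -5 + (⅑)*(-75) = -5 - 25/3 = -40/3 ≈ -13.333)
J(u) = 1
w(I) = 0
U(E) = 1 + E (U(E) = E + 1 = 1 + E)
(U(w(-1)) + n)² = ((1 + 0) - 40/3)² = (1 - 40/3)² = (-37/3)² = 1369/9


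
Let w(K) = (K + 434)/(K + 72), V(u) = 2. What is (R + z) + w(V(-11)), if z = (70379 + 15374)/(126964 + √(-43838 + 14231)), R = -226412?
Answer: -3649629969307202/16119886903 - 85753*I*√29607/16119886903 ≈ -2.2641e+5 - 0.00091534*I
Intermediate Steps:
w(K) = (434 + K)/(72 + K)
z = 85753/(126964 + I*√29607) (z = 85753/(126964 + √(-29607)) = 85753/(126964 + I*√29607) ≈ 0.67541 - 0.00091534*I)
(R + z) + w(V(-11)) = (-226412 + (10887543892/16119886903 - 85753*I*√29607/16119886903)) + (434 + 2)/(72 + 2) = (-3649724945938144/16119886903 - 85753*I*√29607/16119886903) + 436/74 = (-3649724945938144/16119886903 - 85753*I*√29607/16119886903) + (1/74)*436 = (-3649724945938144/16119886903 - 85753*I*√29607/16119886903) + 218/37 = -3649629969307202/16119886903 - 85753*I*√29607/16119886903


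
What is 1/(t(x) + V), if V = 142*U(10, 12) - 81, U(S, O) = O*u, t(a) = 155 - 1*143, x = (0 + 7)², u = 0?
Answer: -1/69 ≈ -0.014493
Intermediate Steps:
x = 49 (x = 7² = 49)
t(a) = 12 (t(a) = 155 - 143 = 12)
U(S, O) = 0 (U(S, O) = O*0 = 0)
V = -81 (V = 142*0 - 81 = 0 - 81 = -81)
1/(t(x) + V) = 1/(12 - 81) = 1/(-69) = -1/69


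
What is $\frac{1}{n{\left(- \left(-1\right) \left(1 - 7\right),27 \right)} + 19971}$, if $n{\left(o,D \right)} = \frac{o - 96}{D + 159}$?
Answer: $\frac{31}{619084} \approx 5.0074 \cdot 10^{-5}$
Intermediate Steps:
$n{\left(o,D \right)} = \frac{-96 + o}{159 + D}$ ($n{\left(o,D \right)} = \frac{o + \left(-100 + 4\right)}{159 + D} = \frac{o - 96}{159 + D} = \frac{-96 + o}{159 + D}$)
$\frac{1}{n{\left(- \left(-1\right) \left(1 - 7\right),27 \right)} + 19971} = \frac{1}{\frac{-96 - - (1 - 7)}{159 + 27} + 19971} = \frac{1}{\frac{-96 - \left(-1\right) \left(-6\right)}{186} + 19971} = \frac{1}{\frac{-96 - 6}{186} + 19971} = \frac{1}{\frac{1}{186} \left(-102\right) + 19971} = \frac{1}{- \frac{17}{31} + 19971} = \frac{1}{\frac{619084}{31}} = \frac{31}{619084}$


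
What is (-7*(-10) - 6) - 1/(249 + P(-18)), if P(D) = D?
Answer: 14783/231 ≈ 63.996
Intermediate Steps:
(-7*(-10) - 6) - 1/(249 + P(-18)) = (-7*(-10) - 6) - 1/(249 - 18) = (70 - 6) - 1/231 = 64 - 1*1/231 = 64 - 1/231 = 14783/231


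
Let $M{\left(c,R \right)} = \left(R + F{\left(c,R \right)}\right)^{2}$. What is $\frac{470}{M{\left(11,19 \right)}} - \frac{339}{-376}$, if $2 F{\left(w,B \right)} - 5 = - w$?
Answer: $\frac{16469}{6016} \approx 2.7375$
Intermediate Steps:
$F{\left(w,B \right)} = \frac{5}{2} - \frac{w}{2}$ ($F{\left(w,B \right)} = \frac{5}{2} + \frac{\left(-1\right) w}{2} = \frac{5}{2} - \frac{w}{2}$)
$M{\left(c,R \right)} = \left(\frac{5}{2} + R - \frac{c}{2}\right)^{2}$ ($M{\left(c,R \right)} = \left(R - \left(- \frac{5}{2} + \frac{c}{2}\right)\right)^{2} = \left(\frac{5}{2} + R - \frac{c}{2}\right)^{2}$)
$\frac{470}{M{\left(11,19 \right)}} - \frac{339}{-376} = \frac{470}{\frac{1}{4} \left(5 - 11 + 2 \cdot 19\right)^{2}} - \frac{339}{-376} = \frac{470}{\frac{1}{4} \left(5 - 11 + 38\right)^{2}} - - \frac{339}{376} = \frac{470}{\frac{1}{4} \cdot 32^{2}} + \frac{339}{376} = \frac{470}{\frac{1}{4} \cdot 1024} + \frac{339}{376} = \frac{470}{256} + \frac{339}{376} = 470 \cdot \frac{1}{256} + \frac{339}{376} = \frac{235}{128} + \frac{339}{376} = \frac{16469}{6016}$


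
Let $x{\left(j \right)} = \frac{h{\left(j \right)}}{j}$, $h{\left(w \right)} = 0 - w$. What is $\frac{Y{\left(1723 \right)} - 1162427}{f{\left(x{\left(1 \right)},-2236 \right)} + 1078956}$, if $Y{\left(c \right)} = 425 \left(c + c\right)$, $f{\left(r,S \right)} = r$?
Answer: $\frac{302123}{1078955} \approx 0.28001$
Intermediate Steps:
$h{\left(w \right)} = - w$
$x{\left(j \right)} = -1$ ($x{\left(j \right)} = \frac{\left(-1\right) j}{j} = -1$)
$Y{\left(c \right)} = 850 c$ ($Y{\left(c \right)} = 425 \cdot 2 c = 850 c$)
$\frac{Y{\left(1723 \right)} - 1162427}{f{\left(x{\left(1 \right)},-2236 \right)} + 1078956} = \frac{850 \cdot 1723 - 1162427}{-1 + 1078956} = \frac{1464550 - 1162427}{1078955} = 302123 \cdot \frac{1}{1078955} = \frac{302123}{1078955}$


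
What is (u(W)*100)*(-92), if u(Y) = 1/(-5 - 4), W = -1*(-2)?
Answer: 9200/9 ≈ 1022.2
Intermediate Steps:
W = 2
u(Y) = -1/9 (u(Y) = 1/(-9) = -1/9)
(u(W)*100)*(-92) = -1/9*100*(-92) = -100/9*(-92) = 9200/9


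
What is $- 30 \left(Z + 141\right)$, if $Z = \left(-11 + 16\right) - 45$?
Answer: $-3030$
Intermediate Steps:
$Z = -40$ ($Z = 5 - 45 = -40$)
$- 30 \left(Z + 141\right) = - 30 \left(-40 + 141\right) = \left(-30\right) 101 = -3030$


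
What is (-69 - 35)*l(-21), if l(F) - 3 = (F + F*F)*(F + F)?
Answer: 1834248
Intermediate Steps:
l(F) = 3 + 2*F*(F + F**2) (l(F) = 3 + (F + F*F)*(F + F) = 3 + (F + F**2)*(2*F) = 3 + 2*F*(F + F**2))
(-69 - 35)*l(-21) = (-69 - 35)*(3 + 2*(-21)**2 + 2*(-21)**3) = -104*(3 + 2*441 + 2*(-9261)) = -104*(3 + 882 - 18522) = -104*(-17637) = 1834248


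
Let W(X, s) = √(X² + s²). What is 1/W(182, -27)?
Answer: √33853/33853 ≈ 0.0054350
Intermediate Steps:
1/W(182, -27) = 1/(√(182² + (-27)²)) = 1/(√(33124 + 729)) = 1/(√33853) = √33853/33853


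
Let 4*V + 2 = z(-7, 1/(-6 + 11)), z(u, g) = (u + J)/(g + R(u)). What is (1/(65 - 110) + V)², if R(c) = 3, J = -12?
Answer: 33396841/8294400 ≈ 4.0264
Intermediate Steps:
z(u, g) = (-12 + u)/(3 + g) (z(u, g) = (u - 12)/(g + 3) = (-12 + u)/(3 + g))
V = -127/64 (V = -½ + ((-12 - 7)/(3 + 1/(-6 + 11)))/4 = -½ + (-19/(3 + 1/5))/4 = -½ + (-19/(3 + ⅕))/4 = -½ + (-19/(16/5))/4 = -½ + ((5/16)*(-19))/4 = -½ + (¼)*(-95/16) = -½ - 95/64 = -127/64 ≈ -1.9844)
(1/(65 - 110) + V)² = (1/(65 - 110) - 127/64)² = (1/(-45) - 127/64)² = (-1/45 - 127/64)² = (-5779/2880)² = 33396841/8294400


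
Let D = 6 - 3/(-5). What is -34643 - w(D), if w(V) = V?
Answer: -173248/5 ≈ -34650.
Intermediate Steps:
D = 33/5 (D = 6 - ⅕*(-3) = 6 + ⅗ = 33/5 ≈ 6.6000)
-34643 - w(D) = -34643 - 1*33/5 = -34643 - 33/5 = -173248/5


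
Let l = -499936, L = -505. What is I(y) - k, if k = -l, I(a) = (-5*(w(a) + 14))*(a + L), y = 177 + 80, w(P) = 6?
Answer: -475136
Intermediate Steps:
y = 257
I(a) = 50500 - 100*a (I(a) = (-5*(6 + 14))*(a - 505) = (-5*20)*(-505 + a) = -100*(-505 + a) = 50500 - 100*a)
k = 499936 (k = -1*(-499936) = 499936)
I(y) - k = (50500 - 100*257) - 1*499936 = (50500 - 25700) - 499936 = 24800 - 499936 = -475136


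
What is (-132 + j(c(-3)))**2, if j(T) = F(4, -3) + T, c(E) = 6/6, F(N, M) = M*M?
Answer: 14884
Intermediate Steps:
F(N, M) = M**2
c(E) = 1 (c(E) = 6*(1/6) = 1)
j(T) = 9 + T (j(T) = (-3)**2 + T = 9 + T)
(-132 + j(c(-3)))**2 = (-132 + (9 + 1))**2 = (-132 + 10)**2 = (-122)**2 = 14884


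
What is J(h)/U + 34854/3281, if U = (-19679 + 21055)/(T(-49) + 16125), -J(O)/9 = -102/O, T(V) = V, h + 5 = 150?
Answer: 6921788361/81828140 ≈ 84.589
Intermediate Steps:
h = 145 (h = -5 + 150 = 145)
J(O) = 918/O (J(O) = -(-918)/O = 918/O)
U = 344/4019 (U = (-19679 + 21055)/(-49 + 16125) = 1376/16076 = 1376*(1/16076) = 344/4019 ≈ 0.085593)
J(h)/U + 34854/3281 = (918/145)/(344/4019) + 34854/3281 = (918*(1/145))*(4019/344) + 34854*(1/3281) = (918/145)*(4019/344) + 34854/3281 = 1844721/24940 + 34854/3281 = 6921788361/81828140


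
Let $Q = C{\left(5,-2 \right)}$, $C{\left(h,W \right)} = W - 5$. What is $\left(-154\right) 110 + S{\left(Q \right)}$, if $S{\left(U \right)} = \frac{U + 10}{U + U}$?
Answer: $- \frac{237163}{14} \approx -16940.0$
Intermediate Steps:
$C{\left(h,W \right)} = -5 + W$ ($C{\left(h,W \right)} = W - 5 = -5 + W$)
$Q = -7$ ($Q = -5 - 2 = -7$)
$S{\left(U \right)} = \frac{10 + U}{2 U}$
$\left(-154\right) 110 + S{\left(Q \right)} = \left(-154\right) 110 + \frac{10 - 7}{2 \left(-7\right)} = -16940 + \frac{1}{2} \left(- \frac{1}{7}\right) 3 = -16940 - \frac{3}{14} = - \frac{237163}{14}$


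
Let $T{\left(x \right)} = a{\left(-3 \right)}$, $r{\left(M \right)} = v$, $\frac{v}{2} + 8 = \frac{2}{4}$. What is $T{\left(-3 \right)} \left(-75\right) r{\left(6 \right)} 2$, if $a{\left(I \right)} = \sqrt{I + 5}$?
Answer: $2250 \sqrt{2} \approx 3182.0$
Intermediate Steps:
$a{\left(I \right)} = \sqrt{5 + I}$
$v = -15$ ($v = -16 + 2 \cdot \frac{2}{4} = -16 + 2 \cdot 2 \cdot \frac{1}{4} = -16 + 2 \cdot \frac{1}{2} = -16 + 1 = -15$)
$r{\left(M \right)} = -15$
$T{\left(x \right)} = \sqrt{2}$ ($T{\left(x \right)} = \sqrt{5 - 3} = \sqrt{2}$)
$T{\left(-3 \right)} \left(-75\right) r{\left(6 \right)} 2 = \sqrt{2} \left(-75\right) \left(\left(-15\right) 2\right) = - 75 \sqrt{2} \left(-30\right) = 2250 \sqrt{2}$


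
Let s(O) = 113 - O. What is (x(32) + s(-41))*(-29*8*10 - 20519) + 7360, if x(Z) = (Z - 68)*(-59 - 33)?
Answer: -79152614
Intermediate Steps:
x(Z) = 6256 - 92*Z (x(Z) = (-68 + Z)*(-92) = 6256 - 92*Z)
(x(32) + s(-41))*(-29*8*10 - 20519) + 7360 = ((6256 - 92*32) + (113 - 1*(-41)))*(-29*8*10 - 20519) + 7360 = ((6256 - 2944) + (113 + 41))*(-232*10 - 20519) + 7360 = (3312 + 154)*(-2320 - 20519) + 7360 = 3466*(-22839) + 7360 = -79159974 + 7360 = -79152614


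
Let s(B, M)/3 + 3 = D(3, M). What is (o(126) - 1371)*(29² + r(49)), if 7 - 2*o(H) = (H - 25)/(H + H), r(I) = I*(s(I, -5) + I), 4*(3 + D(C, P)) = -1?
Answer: -6405860053/2016 ≈ -3.1775e+6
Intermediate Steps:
D(C, P) = -13/4 (D(C, P) = -3 + (¼)*(-1) = -3 - ¼ = -13/4)
s(B, M) = -75/4 (s(B, M) = -9 + 3*(-13/4) = -9 - 39/4 = -75/4)
r(I) = I*(-75/4 + I)
o(H) = 7/2 - (-25 + H)/(4*H) (o(H) = 7/2 - (H - 25)/(2*(H + H)) = 7/2 - (-25 + H)/(2*(2*H)) = 7/2 - (-25 + H)*1/(2*H)/2 = 7/2 - (-25 + H)/(4*H))
(o(126) - 1371)*(29² + r(49)) = ((¼)*(25 + 13*126)/126 - 1371)*(29² + (¼)*49*(-75 + 4*49)) = ((¼)*(1/126)*(25 + 1638) - 1371)*(841 + (¼)*49*(-75 + 196)) = ((¼)*(1/126)*1663 - 1371)*(841 + (¼)*49*121) = (1663/504 - 1371)*(841 + 5929/4) = -689321/504*9293/4 = -6405860053/2016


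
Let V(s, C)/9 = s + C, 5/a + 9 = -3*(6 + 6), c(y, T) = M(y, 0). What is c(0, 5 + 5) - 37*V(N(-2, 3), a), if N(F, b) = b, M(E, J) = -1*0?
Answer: -962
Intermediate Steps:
M(E, J) = 0
c(y, T) = 0
a = -⅑ (a = 5/(-9 - 3*(6 + 6)) = 5/(-9 - 3*12) = 5/(-9 - 36) = 5/(-45) = 5*(-1/45) = -⅑ ≈ -0.11111)
V(s, C) = 9*C + 9*s (V(s, C) = 9*(s + C) = 9*(C + s) = 9*C + 9*s)
c(0, 5 + 5) - 37*V(N(-2, 3), a) = 0 - 37*(9*(-⅑) + 9*3) = 0 - 37*(-1 + 27) = 0 - 37*26 = 0 - 962 = -962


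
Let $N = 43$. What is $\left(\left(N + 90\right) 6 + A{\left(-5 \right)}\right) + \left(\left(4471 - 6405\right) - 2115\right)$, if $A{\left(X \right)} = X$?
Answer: $-3256$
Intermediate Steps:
$\left(\left(N + 90\right) 6 + A{\left(-5 \right)}\right) + \left(\left(4471 - 6405\right) - 2115\right) = \left(\left(43 + 90\right) 6 - 5\right) + \left(\left(4471 - 6405\right) - 2115\right) = \left(133 \cdot 6 - 5\right) - 4049 = \left(798 - 5\right) - 4049 = 793 - 4049 = -3256$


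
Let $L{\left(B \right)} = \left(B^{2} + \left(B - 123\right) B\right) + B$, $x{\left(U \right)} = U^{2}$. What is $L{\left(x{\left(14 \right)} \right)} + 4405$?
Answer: $57325$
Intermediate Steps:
$L{\left(B \right)} = B + B^{2} + B \left(-123 + B\right)$ ($L{\left(B \right)} = \left(B^{2} + \left(-123 + B\right) B\right) + B = \left(B^{2} + B \left(-123 + B\right)\right) + B = B + B^{2} + B \left(-123 + B\right)$)
$L{\left(x{\left(14 \right)} \right)} + 4405 = 2 \cdot 14^{2} \left(-61 + 14^{2}\right) + 4405 = 2 \cdot 196 \left(-61 + 196\right) + 4405 = 2 \cdot 196 \cdot 135 + 4405 = 52920 + 4405 = 57325$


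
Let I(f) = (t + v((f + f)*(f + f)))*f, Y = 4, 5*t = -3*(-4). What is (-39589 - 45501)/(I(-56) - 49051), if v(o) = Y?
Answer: 425450/247047 ≈ 1.7221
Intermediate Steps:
t = 12/5 (t = (-3*(-4))/5 = (⅕)*12 = 12/5 ≈ 2.4000)
v(o) = 4
I(f) = 32*f/5 (I(f) = (12/5 + 4)*f = 32*f/5)
(-39589 - 45501)/(I(-56) - 49051) = (-39589 - 45501)/((32/5)*(-56) - 49051) = -85090/(-1792/5 - 49051) = -85090/(-247047/5) = -85090*(-5/247047) = 425450/247047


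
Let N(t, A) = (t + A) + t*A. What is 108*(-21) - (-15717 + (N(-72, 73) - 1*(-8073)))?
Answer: 10631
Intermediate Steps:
N(t, A) = A + t + A*t (N(t, A) = (A + t) + A*t = A + t + A*t)
108*(-21) - (-15717 + (N(-72, 73) - 1*(-8073))) = 108*(-21) - (-15717 + ((73 - 72 + 73*(-72)) - 1*(-8073))) = -2268 - (-15717 + ((73 - 72 - 5256) + 8073)) = -2268 - (-15717 + (-5255 + 8073)) = -2268 - (-15717 + 2818) = -2268 - 1*(-12899) = -2268 + 12899 = 10631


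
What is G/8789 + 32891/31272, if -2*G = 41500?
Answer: -359815001/274849608 ≈ -1.3091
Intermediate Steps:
G = -20750 (G = -1/2*41500 = -20750)
G/8789 + 32891/31272 = -20750/8789 + 32891/31272 = -359815001/274849608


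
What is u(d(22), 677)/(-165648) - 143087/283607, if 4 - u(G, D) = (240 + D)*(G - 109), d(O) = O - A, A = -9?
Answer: -21994242043/23489466168 ≈ -0.93635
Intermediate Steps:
d(O) = 9 + O (d(O) = O - 1*(-9) = O + 9 = 9 + O)
u(G, D) = 4 - (-109 + G)*(240 + D) (u(G, D) = 4 - (240 + D)*(G - 109) = 4 - (240 + D)*(-109 + G) = 4 - (-109 + G)*(240 + D))
u(d(22), 677)/(-165648) - 143087/283607 = (26164 - 240*(9 + 22) + 109*677 - 1*677*(9 + 22))/(-165648) - 143087/283607 = (26164 - 240*31 + 73793 - 1*677*31)*(-1/165648) - 143087*1/283607 = (26164 - 7440 + 73793 - 20987)*(-1/165648) - 143087/283607 = 71530*(-1/165648) - 143087/283607 = -35765/82824 - 143087/283607 = -21994242043/23489466168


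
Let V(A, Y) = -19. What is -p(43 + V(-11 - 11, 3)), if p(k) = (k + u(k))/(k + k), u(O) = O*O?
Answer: -25/2 ≈ -12.500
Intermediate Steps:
u(O) = O**2
p(k) = (k + k**2)/(2*k) (p(k) = (k + k**2)/(k + k) = (k + k**2)/((2*k)) = (k + k**2)*(1/(2*k)) = (k + k**2)/(2*k))
-p(43 + V(-11 - 11, 3)) = -(1/2 + (43 - 19)/2) = -(1/2 + (1/2)*24) = -(1/2 + 12) = -1*25/2 = -25/2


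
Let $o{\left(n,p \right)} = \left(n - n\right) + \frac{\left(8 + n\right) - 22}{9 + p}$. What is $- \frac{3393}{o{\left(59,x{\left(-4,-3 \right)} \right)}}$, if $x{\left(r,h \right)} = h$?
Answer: $- \frac{2262}{5} \approx -452.4$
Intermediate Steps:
$o{\left(n,p \right)} = \frac{-14 + n}{9 + p}$ ($o{\left(n,p \right)} = 0 + \frac{-14 + n}{9 + p} = \frac{-14 + n}{9 + p}$)
$- \frac{3393}{o{\left(59,x{\left(-4,-3 \right)} \right)}} = - \frac{3393}{\frac{1}{9 - 3} \left(-14 + 59\right)} = - \frac{3393}{\frac{1}{6} \cdot 45} = - \frac{3393}{\frac{15}{2}} = \left(-3393\right) \frac{2}{15} = - \frac{2262}{5}$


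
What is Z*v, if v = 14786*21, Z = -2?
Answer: -621012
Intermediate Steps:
v = 310506
Z*v = -2*310506 = -621012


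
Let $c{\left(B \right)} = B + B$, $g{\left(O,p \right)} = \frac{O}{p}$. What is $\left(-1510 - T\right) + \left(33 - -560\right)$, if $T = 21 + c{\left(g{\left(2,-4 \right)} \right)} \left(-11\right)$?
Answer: $-949$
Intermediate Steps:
$c{\left(B \right)} = 2 B$
$T = 32$ ($T = 21 + 2 \frac{2}{-4} \left(-11\right) = 21 + 2 \cdot 2 \left(- \frac{1}{4}\right) \left(-11\right) = 21 + 2 \left(- \frac{1}{2}\right) \left(-11\right) = 21 - -11 = 21 + 11 = 32$)
$\left(-1510 - T\right) + \left(33 - -560\right) = \left(-1510 - 32\right) + \left(33 - -560\right) = \left(-1510 - 32\right) + \left(33 + 560\right) = -1542 + 593 = -949$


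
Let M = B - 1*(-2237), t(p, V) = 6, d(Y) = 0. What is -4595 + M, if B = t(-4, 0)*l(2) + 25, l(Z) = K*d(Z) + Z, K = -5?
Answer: -2321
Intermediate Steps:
l(Z) = Z (l(Z) = -5*0 + Z = 0 + Z = Z)
B = 37 (B = 6*2 + 25 = 12 + 25 = 37)
M = 2274 (M = 37 - 1*(-2237) = 37 + 2237 = 2274)
-4595 + M = -4595 + 2274 = -2321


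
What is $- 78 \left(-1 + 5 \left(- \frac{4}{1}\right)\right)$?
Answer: $1638$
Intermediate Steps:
$- 78 \left(-1 + 5 \left(- \frac{4}{1}\right)\right) = - 78 \left(-1 + 5 \left(\left(-4\right) 1\right)\right) = - 78 \left(-1 + 5 \left(-4\right)\right) = - 78 \left(-1 - 20\right) = \left(-78\right) \left(-21\right) = 1638$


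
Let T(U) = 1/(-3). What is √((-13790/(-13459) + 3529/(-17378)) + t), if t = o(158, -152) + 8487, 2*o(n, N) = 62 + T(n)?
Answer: √1048524813658432246926/350835753 ≈ 92.297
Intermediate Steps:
T(U) = -⅓
o(n, N) = 185/6 (o(n, N) = (62 - ⅓)/2 = (½)*(185/3) = 185/6)
t = 51107/6 (t = 185/6 + 8487 = 51107/6 ≈ 8517.8)
√((-13790/(-13459) + 3529/(-17378)) + t) = √((-13790/(-13459) + 3529/(-17378)) + 51107/6) = √((-13790*(-1/13459) + 3529*(-1/17378)) + 51107/6) = √((13790/13459 - 3529/17378) + 51107/6) = √(192145809/233890502 + 51107/6) = √(2988648690142/350835753) = √1048524813658432246926/350835753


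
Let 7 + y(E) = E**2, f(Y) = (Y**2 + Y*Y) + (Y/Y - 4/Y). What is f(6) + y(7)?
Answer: 343/3 ≈ 114.33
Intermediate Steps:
f(Y) = 1 - 4/Y + 2*Y**2 (f(Y) = (Y**2 + Y**2) + (1 - 4/Y) = 2*Y**2 + (1 - 4/Y) = 1 - 4/Y + 2*Y**2)
y(E) = -7 + E**2
f(6) + y(7) = (-4 + 6 + 2*6**3)/6 + (-7 + 7**2) = (-4 + 6 + 2*216)/6 + (-7 + 49) = (-4 + 6 + 432)/6 + 42 = (1/6)*434 + 42 = 217/3 + 42 = 343/3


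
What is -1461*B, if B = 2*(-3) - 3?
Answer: 13149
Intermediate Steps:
B = -9 (B = -6 - 3 = -9)
-1461*B = -1461*(-9) = 13149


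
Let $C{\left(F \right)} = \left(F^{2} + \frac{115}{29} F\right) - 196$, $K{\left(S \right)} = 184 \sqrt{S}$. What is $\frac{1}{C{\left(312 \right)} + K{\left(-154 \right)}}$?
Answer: $\frac{2955071}{290891974556} - \frac{19343 i \sqrt{154}}{1018121910946} \approx 1.0159 \cdot 10^{-5} - 2.3577 \cdot 10^{-7} i$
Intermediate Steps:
$C{\left(F \right)} = -196 + F^{2} + \frac{115 F}{29}$ ($C{\left(F \right)} = \left(F^{2} + 115 \cdot \frac{1}{29} F\right) - 196 = \left(F^{2} + \frac{115 F}{29}\right) - 196 = -196 + F^{2} + \frac{115 F}{29}$)
$\frac{1}{C{\left(312 \right)} + K{\left(-154 \right)}} = \frac{1}{\left(-196 + 312^{2} + \frac{115}{29} \cdot 312\right) + 184 \sqrt{-154}} = \frac{1}{\left(-196 + 97344 + \frac{35880}{29}\right) + 184 i \sqrt{154}} = \frac{1}{\frac{2853172}{29} + 184 i \sqrt{154}}$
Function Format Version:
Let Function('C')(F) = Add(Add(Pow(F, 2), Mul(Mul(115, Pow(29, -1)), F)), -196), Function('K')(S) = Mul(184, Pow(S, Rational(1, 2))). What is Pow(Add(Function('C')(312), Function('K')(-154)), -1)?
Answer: Add(Rational(2955071, 290891974556), Mul(Rational(-19343, 1018121910946), I, Pow(154, Rational(1, 2)))) ≈ Add(1.0159e-5, Mul(-2.3577e-7, I))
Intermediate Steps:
Function('C')(F) = Add(-196, Pow(F, 2), Mul(Rational(115, 29), F)) (Function('C')(F) = Add(Add(Pow(F, 2), Mul(Mul(115, Rational(1, 29)), F)), -196) = Add(Add(Pow(F, 2), Mul(Rational(115, 29), F)), -196) = Add(-196, Pow(F, 2), Mul(Rational(115, 29), F)))
Pow(Add(Function('C')(312), Function('K')(-154)), -1) = Pow(Add(Add(-196, Pow(312, 2), Mul(Rational(115, 29), 312)), Mul(184, Pow(-154, Rational(1, 2)))), -1) = Pow(Add(Add(-196, 97344, Rational(35880, 29)), Mul(184, Mul(I, Pow(154, Rational(1, 2))))), -1) = Pow(Add(Rational(2853172, 29), Mul(184, I, Pow(154, Rational(1, 2)))), -1)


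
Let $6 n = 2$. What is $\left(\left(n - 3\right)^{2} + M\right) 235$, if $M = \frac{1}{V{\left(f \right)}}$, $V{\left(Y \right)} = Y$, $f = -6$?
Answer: $\frac{29375}{18} \approx 1631.9$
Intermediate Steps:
$M = - \frac{1}{6}$ ($M = \frac{1}{-6} = - \frac{1}{6} \approx -0.16667$)
$n = \frac{1}{3}$ ($n = \frac{1}{6} \cdot 2 = \frac{1}{3} \approx 0.33333$)
$\left(\left(n - 3\right)^{2} + M\right) 235 = \left(\left(\frac{1}{3} - 3\right)^{2} - \frac{1}{6}\right) 235 = \left(\left(- \frac{8}{3}\right)^{2} - \frac{1}{6}\right) 235 = \left(\frac{64}{9} - \frac{1}{6}\right) 235 = \frac{125}{18} \cdot 235 = \frac{29375}{18}$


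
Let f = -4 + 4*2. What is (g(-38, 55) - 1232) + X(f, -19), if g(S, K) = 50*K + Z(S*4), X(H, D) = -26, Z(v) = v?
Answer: 1340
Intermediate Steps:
f = 4 (f = -4 + 8 = 4)
g(S, K) = 4*S + 50*K (g(S, K) = 50*K + S*4 = 50*K + 4*S = 4*S + 50*K)
(g(-38, 55) - 1232) + X(f, -19) = ((4*(-38) + 50*55) - 1232) - 26 = ((-152 + 2750) - 1232) - 26 = (2598 - 1232) - 26 = 1366 - 26 = 1340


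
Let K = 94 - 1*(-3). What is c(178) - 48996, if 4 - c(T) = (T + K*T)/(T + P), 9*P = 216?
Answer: -4956914/101 ≈ -49078.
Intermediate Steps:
P = 24 (P = (⅑)*216 = 24)
K = 97 (K = 94 + 3 = 97)
c(T) = 4 - 98*T/(24 + T) (c(T) = 4 - (T + 97*T)/(T + 24) = 4 - 98*T/(24 + T))
c(178) - 48996 = 2*(48 - 47*178)/(24 + 178) - 48996 = 2*(48 - 8366)/202 - 48996 = 2*(1/202)*(-8318) - 48996 = -8318/101 - 48996 = -4956914/101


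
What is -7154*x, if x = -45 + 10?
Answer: 250390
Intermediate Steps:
x = -35
-7154*x = -7154*(-35) = 250390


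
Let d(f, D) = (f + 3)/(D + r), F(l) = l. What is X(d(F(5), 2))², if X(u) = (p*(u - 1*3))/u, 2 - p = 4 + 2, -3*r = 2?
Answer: 4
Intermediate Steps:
r = -⅔ (r = -⅓*2 = -⅔ ≈ -0.66667)
p = -4 (p = 2 - (4 + 2) = 2 - 1*6 = 2 - 6 = -4)
d(f, D) = (3 + f)/(-⅔ + D) (d(f, D) = (f + 3)/(D - ⅔) = (3 + f)/(-⅔ + D))
X(u) = (12 - 4*u)/u (X(u) = (-4*(u - 1*3))/u = (-4*(u - 3))/u = (-4*(-3 + u))/u = (12 - 4*u)/u)
X(d(F(5), 2))² = (-4 + 12/((3*(3 + 5)/(-2 + 3*2))))² = (-4 + 12/((3*8/(-2 + 6))))² = (-4 + 12/((3*8/4)))² = (-4 + 12/((3*(¼)*8)))² = (-4 + 12/6)² = (-4 + 12*(⅙))² = (-4 + 2)² = (-2)² = 4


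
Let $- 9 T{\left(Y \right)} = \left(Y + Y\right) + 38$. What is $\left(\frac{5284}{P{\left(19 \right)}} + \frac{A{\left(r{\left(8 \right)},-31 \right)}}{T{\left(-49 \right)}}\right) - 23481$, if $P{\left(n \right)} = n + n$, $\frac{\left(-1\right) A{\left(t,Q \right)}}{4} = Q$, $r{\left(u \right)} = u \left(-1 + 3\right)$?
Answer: $- \frac{2215718}{95} \approx -23323.0$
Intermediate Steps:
$r{\left(u \right)} = 2 u$ ($r{\left(u \right)} = u 2 = 2 u$)
$A{\left(t,Q \right)} = - 4 Q$
$P{\left(n \right)} = 2 n$
$T{\left(Y \right)} = - \frac{38}{9} - \frac{2 Y}{9}$ ($T{\left(Y \right)} = - \frac{\left(Y + Y\right) + 38}{9} = - \frac{2 Y + 38}{9} = - \frac{38 + 2 Y}{9} = - \frac{38}{9} - \frac{2 Y}{9}$)
$\left(\frac{5284}{P{\left(19 \right)}} + \frac{A{\left(r{\left(8 \right)},-31 \right)}}{T{\left(-49 \right)}}\right) - 23481 = \left(\frac{5284}{2 \cdot 19} + \frac{\left(-4\right) \left(-31\right)}{- \frac{38}{9} - - \frac{98}{9}}\right) - 23481 = \left(\frac{5284}{38} + \frac{124}{- \frac{38}{9} + \frac{98}{9}}\right) - 23481 = \left(5284 \cdot \frac{1}{38} + \frac{124}{\frac{20}{3}}\right) - 23481 = \left(\frac{2642}{19} + 124 \cdot \frac{3}{20}\right) - 23481 = \left(\frac{2642}{19} + \frac{93}{5}\right) - 23481 = \frac{14977}{95} - 23481 = - \frac{2215718}{95}$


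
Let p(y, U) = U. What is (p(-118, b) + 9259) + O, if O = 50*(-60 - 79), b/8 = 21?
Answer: 2477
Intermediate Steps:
b = 168 (b = 8*21 = 168)
O = -6950 (O = 50*(-139) = -6950)
(p(-118, b) + 9259) + O = (168 + 9259) - 6950 = 9427 - 6950 = 2477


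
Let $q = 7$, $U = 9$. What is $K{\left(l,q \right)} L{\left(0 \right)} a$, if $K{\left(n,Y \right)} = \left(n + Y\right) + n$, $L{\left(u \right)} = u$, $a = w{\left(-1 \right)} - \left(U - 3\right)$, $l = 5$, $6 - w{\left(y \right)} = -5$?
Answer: $0$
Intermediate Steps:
$w{\left(y \right)} = 11$ ($w{\left(y \right)} = 6 - -5 = 6 + 5 = 11$)
$a = 5$ ($a = 11 - \left(9 - 3\right) = 11 - 6 = 5$)
$K{\left(n,Y \right)} = Y + 2 n$ ($K{\left(n,Y \right)} = \left(Y + n\right) + n = Y + 2 n$)
$K{\left(l,q \right)} L{\left(0 \right)} a = \left(7 + 2 \cdot 5\right) 0 \cdot 5 = \left(7 + 10\right) 0 \cdot 5 = 17 \cdot 0 \cdot 5 = 0 \cdot 5 = 0$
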